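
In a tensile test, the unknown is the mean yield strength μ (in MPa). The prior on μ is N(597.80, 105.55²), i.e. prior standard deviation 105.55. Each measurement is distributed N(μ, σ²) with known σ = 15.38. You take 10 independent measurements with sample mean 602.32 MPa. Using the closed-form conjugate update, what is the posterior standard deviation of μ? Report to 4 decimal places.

4.8584

For Normal data with known variance σ², a Normal(μ₀, σ₀²) prior on μ is conjugate. Posterior precision = 1/σ₀² + n/σ²; posterior mean is the precision-weighted average of μ₀ and x̄.
σ₀² = 105.55² = 11140.8025, σ² = 15.38² = 236.5444; σ² + n·σ₀² = 236.5444 + 10·11140.8025 = 111644.5694.
Posterior precision = 1/σ₀² + n/σ² = 1/11140.8025 + 10/236.5444 = (σ² + n·σ₀²)/(σ₀²σ²) = 111644.5694/(11140.8025·236.5444); posterior variance σₙ² = σ₀²σ²/(σ² + n·σ₀²) = 11140.8025·236.5444/111644.5694 = 23.604323.
Posterior SD = √σₙ² = √(11140.8025·236.5444/111644.5694) = 4.8584.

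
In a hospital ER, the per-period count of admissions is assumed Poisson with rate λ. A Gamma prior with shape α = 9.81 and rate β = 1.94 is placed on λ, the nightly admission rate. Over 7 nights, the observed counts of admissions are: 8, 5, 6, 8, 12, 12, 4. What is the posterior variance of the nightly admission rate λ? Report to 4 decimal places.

With a Gamma(shape α, rate β) prior, the Poisson likelihood is conjugate: the posterior is Gamma(α + ΣXᵢ, β + n).
Sum of counts S = 55 over n = 7 nights.
Posterior: Gamma(α+S, β+n) = Gamma(9.81+55, 1.94+7) = Gamma(64.81, 8.94).
Var = α/β² = 64.81/8.94² = 0.8109.

0.8109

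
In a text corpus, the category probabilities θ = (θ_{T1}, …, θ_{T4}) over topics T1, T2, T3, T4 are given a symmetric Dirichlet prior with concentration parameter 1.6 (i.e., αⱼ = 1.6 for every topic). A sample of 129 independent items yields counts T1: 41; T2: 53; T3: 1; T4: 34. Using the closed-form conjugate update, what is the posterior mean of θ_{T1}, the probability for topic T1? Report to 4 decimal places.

The Dirichlet prior is conjugate to the Multinomial likelihood: each posterior αⱼ = prior αⱼ + observed count nⱼ.
Posterior concentration: (42.6, 54.6, 2.6, 35.6), total = 135.4.
E[θ_{T1}|data] = α_{T1}/Σα = 42.6/135.4 = 0.3146.

0.3146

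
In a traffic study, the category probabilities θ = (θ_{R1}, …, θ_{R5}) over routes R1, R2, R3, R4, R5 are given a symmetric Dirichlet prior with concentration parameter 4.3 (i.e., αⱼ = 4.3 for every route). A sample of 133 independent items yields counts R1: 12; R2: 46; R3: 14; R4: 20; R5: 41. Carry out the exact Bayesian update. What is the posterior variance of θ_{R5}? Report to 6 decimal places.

The Dirichlet prior is conjugate to the Multinomial likelihood: each posterior αⱼ = prior αⱼ + observed count nⱼ.
Posterior concentration: (16.3, 50.3, 18.3, 24.3, 45.3), total = 154.5.
Var[θ_j] = α_j(Σα−α_j)/((Σα)²(Σα+1)) = 45.3·109.2/(154.5²·155.5) = 0.001333.

0.001333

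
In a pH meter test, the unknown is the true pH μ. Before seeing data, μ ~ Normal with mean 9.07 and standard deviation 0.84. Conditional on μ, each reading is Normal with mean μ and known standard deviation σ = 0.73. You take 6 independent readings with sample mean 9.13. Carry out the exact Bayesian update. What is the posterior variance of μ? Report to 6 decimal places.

For Normal data with known variance σ², a Normal(μ₀, σ₀²) prior on μ is conjugate. Posterior precision = 1/σ₀² + n/σ²; posterior mean is the precision-weighted average of μ₀ and x̄.
σ₀² = 0.84² = 0.7056, σ² = 0.73² = 0.5329; σ² + n·σ₀² = 0.5329 + 6·0.7056 = 4.7665.
Posterior precision = 1/σ₀² + n/σ² = 1/0.7056 + 6/0.5329 = (σ² + n·σ₀²)/(σ₀²σ²) = 4.7665/(0.7056·0.5329); posterior variance σₙ² = σ₀²σ²/(σ² + n·σ₀²) = 0.7056·0.5329/4.7665 = 0.078887.

0.078887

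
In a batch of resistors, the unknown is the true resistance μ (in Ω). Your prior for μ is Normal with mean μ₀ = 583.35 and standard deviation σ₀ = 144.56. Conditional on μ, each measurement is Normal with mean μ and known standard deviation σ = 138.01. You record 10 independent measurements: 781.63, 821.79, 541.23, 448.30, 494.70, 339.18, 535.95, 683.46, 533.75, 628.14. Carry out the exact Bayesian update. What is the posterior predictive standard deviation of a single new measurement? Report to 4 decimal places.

For Normal data with known variance σ², a Normal(μ₀, σ₀²) prior on μ is conjugate. Posterior precision = 1/σ₀² + n/σ²; posterior mean is the precision-weighted average of μ₀ and x̄.
σ₀² = 144.56² = 20897.5936, σ² = 138.01² = 19046.7601; σ² + n·σ₀² = 19046.7601 + 10·20897.5936 = 228022.6961.
Posterior precision = 1/σ₀² + n/σ² = 1/20897.5936 + 10/19046.7601 = (σ² + n·σ₀²)/(σ₀²σ²) = 228022.6961/(20897.5936·19046.7601); posterior variance σₙ² = σ₀²σ²/(σ² + n·σ₀²) = 20897.5936·19046.7601/228022.6961 = 1745.578220.
Predictive variance for one new observation = σₙ² + σ² = 20897.5936·19046.7601/228022.6961 + 19046.7601 = σ²·(σ₀² + 228022.6961)/228022.6961 = 19046.7601·248920.2897/228022.6961 = 20792.338320; SD = √(19046.7601·248920.2897/228022.6961) = 144.1955.

144.1955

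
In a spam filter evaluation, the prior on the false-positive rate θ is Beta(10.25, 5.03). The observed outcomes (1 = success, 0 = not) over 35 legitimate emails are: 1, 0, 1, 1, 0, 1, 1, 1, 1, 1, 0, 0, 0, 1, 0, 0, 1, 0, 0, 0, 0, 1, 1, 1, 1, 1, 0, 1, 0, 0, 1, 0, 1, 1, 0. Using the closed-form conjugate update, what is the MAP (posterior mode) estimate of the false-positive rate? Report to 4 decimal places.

The Beta prior is conjugate to a Binomial/Bernoulli likelihood; the update adds successes to α and failures to β.
Posterior: Beta(α+k, β+n−k) = Beta(10.25+19, 5.03+16) = Beta(29.25, 21.03).
Mode of Beta(a,b) for a,b>1 is (a−1)/(a+b−2) = 28.25/48.28 = 0.5851.

0.5851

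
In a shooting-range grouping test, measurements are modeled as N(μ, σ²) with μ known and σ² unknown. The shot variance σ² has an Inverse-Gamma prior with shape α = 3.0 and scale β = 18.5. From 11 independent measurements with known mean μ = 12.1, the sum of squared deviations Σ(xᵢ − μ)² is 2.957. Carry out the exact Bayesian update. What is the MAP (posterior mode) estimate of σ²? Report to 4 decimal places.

With known mean μ and an Inverse-Gamma(α, β) prior on σ², the Normal likelihood is conjugate: posterior is Inv-Gamma(α + n/2, β + Σ(xᵢ−μ)²/2).
Posterior: Inv-Gamma(3.0 + 11/2, 18.5 + 2.957/2) = Inv-Gamma(8.50, 19.9785).
Mode = β/(α+1) = 19.9785/9.50 = 2.1030.

2.1030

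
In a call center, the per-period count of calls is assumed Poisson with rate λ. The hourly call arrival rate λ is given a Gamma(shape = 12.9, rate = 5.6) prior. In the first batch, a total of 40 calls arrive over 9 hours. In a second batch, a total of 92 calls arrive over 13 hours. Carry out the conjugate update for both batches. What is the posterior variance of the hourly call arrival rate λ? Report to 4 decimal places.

0.1902

With a Gamma(shape α, rate β) prior, the Poisson likelihood is conjugate: the posterior is Gamma(α + ΣXᵢ, β + n).
After batch 1: Gamma(α+S, β+n) = Gamma(12.9+40, 5.6+9) = Gamma(52.9, 14.6).
After batch 2: Gamma(α+S, β+n) = Gamma(52.9+92, 14.6+13) = Gamma(144.9, 27.6).
Var = α/β² = 144.9/27.6² = 0.1902.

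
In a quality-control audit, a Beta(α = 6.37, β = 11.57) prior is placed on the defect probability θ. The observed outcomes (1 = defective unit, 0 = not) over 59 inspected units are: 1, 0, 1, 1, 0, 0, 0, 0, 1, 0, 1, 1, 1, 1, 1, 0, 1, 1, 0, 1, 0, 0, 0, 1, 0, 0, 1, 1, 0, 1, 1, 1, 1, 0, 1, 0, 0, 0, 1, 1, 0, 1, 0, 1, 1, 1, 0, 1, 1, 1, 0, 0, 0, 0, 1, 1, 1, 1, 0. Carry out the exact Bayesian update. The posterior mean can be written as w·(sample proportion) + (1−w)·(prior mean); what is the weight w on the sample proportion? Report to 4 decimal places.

The Beta prior is conjugate to a Binomial/Bernoulli likelihood; the update adds successes to α and failures to β.
Posterior mean = (α₀+k)/(α₀+β₀+n) = [n/(α₀+β₀+n)]·(k/n) + [(α₀+β₀)/(α₀+β₀+n)]·α₀/(α₀+β₀), so only n and the prior enter the weight.
The weight on the data is w = n/(α₀+β₀+n) = 59/(6.37+11.57+59) = 59/76.94 = 0.7668.

0.7668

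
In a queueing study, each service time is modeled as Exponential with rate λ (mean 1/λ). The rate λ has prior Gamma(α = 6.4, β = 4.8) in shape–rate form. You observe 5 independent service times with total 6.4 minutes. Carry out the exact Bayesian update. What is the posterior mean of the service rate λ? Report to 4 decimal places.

With a Gamma(shape α, rate β) prior on the exponential rate λ, the posterior after n observations with total T = Σxᵢ is Gamma(α+n, β+T).
Posterior: Gamma(6.4+5, 4.8+6.4) = Gamma(11.4, 11.2).
Posterior mean of λ = α/β = 11.4/11.2 = 1.0179.

1.0179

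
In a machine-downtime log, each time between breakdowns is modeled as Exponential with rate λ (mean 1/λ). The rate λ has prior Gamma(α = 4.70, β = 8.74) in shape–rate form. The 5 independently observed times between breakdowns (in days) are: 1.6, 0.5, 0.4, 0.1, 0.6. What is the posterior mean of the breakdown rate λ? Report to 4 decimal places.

With a Gamma(shape α, rate β) prior on the exponential rate λ, the posterior after n observations with total T = Σxᵢ is Gamma(α+n, β+T).
Sum of observations T = 3.2 days; n = 5.
Posterior: Gamma(4.70+5, 8.74+3.2) = Gamma(9.70, 11.94).
Posterior mean of λ = α/β = 9.70/11.94 = 0.8124.

0.8124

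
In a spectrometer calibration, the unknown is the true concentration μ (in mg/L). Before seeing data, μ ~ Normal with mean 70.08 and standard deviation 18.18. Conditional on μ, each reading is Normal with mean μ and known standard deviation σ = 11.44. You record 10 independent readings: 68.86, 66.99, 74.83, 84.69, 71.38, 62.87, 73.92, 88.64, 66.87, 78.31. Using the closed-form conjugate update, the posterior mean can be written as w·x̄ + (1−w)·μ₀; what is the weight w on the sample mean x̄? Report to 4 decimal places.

For Normal data with known variance σ², a Normal(μ₀, σ₀²) prior on μ is conjugate. Posterior precision = 1/σ₀² + n/σ²; posterior mean is the precision-weighted average of μ₀ and x̄.
σ₀² = 18.18² = 330.5124, σ² = 11.44² = 130.8736. Prior precision 1/σ₀² = 1/330.5124; data precision n/σ² = 10/130.8736.
w = (n/σ²)/(1/σ₀² + n/σ²) = n·σ₀²/(σ² + n·σ₀²) = 10·330.5124/(130.8736 + 10·330.5124) = 3305.124/3435.9976 = 0.9619.

0.9619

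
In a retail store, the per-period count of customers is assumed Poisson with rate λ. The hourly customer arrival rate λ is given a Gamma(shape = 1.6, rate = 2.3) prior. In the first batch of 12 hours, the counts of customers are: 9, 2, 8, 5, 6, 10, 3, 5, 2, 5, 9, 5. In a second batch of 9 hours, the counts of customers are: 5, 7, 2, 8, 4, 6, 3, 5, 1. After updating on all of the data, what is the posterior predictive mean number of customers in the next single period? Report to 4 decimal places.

With a Gamma(shape α, rate β) prior, the Poisson likelihood is conjugate: the posterior is Gamma(α + ΣXᵢ, β + n).
Batch 1: sum of counts S = 69 over n = 12 hours.
After batch 1: Gamma(α+S, β+n) = Gamma(1.6+69, 2.3+12) = Gamma(70.6, 14.3).
Batch 2: sum of counts S = 41 over n = 9 hours.
After batch 2: Gamma(α+S, β+n) = Gamma(70.6+41, 14.3+9) = Gamma(111.6, 23.3).
The predictive distribution for one future period is NegBinom with mean α/β = 4.7897.

4.7897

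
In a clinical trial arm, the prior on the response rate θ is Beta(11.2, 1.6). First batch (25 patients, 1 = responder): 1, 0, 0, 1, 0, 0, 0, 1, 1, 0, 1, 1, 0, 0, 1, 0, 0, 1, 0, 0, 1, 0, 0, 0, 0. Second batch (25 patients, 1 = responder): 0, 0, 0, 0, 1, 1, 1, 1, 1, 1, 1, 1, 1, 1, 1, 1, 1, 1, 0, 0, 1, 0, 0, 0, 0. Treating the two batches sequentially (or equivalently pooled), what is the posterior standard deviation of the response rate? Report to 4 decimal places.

The Beta prior is conjugate to a Binomial/Bernoulli likelihood; the update adds successes to α and failures to β.
After batch 1: Beta(11.2+9, 1.6+16) = Beta(20.2, 17.6).
After batch 2: Beta(20.2+15, 17.6+10) = Beta(35.2, 27.6).
Var = αβ/((α+β)²(α+β+1)) = 35.2·27.6/(62.8²·63.8) = 0.00386111; SD = √0.00386111 = 0.0621.

0.0621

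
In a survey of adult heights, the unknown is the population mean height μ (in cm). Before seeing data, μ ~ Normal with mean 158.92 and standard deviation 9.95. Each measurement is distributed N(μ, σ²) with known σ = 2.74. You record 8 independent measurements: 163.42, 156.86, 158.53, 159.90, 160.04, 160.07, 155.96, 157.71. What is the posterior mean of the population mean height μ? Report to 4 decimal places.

For Normal data with known variance σ², a Normal(μ₀, σ₀²) prior on μ is conjugate. Posterior precision = 1/σ₀² + n/σ²; posterior mean is the precision-weighted average of μ₀ and x̄.
Σxᵢ = 163.42 + 156.86 + 158.53 + 159.90 + 160.04 + 160.07 + 155.96 + 157.71 = 1272.49, so n·x̄ = 1272.49.
σ₀² = 9.95² = 99.0025, σ² = 2.74² = 7.5076; σ² + n·σ₀² = 7.5076 + 8·99.0025 = 799.5276.
Posterior mean = (μ₀/σ₀² + n·x̄/σ²)/(1/σ₀² + n/σ²) = (σ²·μ₀ + σ₀²·n·x̄)/(σ² + n·σ₀²) = (7.5076·158.92 + 99.0025·1272.49)/799.5276 = 127172.799017/799.5276 = 159.0599.

159.0599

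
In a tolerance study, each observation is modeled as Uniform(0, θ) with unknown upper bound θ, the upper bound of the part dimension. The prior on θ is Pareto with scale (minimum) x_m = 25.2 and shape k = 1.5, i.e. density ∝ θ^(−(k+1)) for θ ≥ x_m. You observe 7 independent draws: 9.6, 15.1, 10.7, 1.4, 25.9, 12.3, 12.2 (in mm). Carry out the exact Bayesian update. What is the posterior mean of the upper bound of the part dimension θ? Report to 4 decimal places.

A Pareto(scale x_m, shape k) prior on the upper bound θ of Uniform(0, θ) is conjugate: posterior is Pareto(max(x_m, max xᵢ), k + n).
Sample maximum = 25.9; prior scale x_m = 25.2 → posterior scale = max = 25.9.
Posterior shape = 1.5 + 7 = 8.5.
E[θ|data] = k·x_m/(k−1) = 8.5·25.9/7.5 = 29.3533.

29.3533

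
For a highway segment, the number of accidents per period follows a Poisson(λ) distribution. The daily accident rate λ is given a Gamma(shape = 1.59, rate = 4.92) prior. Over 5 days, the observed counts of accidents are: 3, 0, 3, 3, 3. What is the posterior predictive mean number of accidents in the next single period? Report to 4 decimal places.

1.3700

With a Gamma(shape α, rate β) prior, the Poisson likelihood is conjugate: the posterior is Gamma(α + ΣXᵢ, β + n).
Sum of counts S = 12 over n = 5 days.
Posterior: Gamma(α+S, β+n) = Gamma(1.59+12, 4.92+5) = Gamma(13.59, 9.92).
The predictive distribution for one future period is NegBinom with mean α/β = 1.3700.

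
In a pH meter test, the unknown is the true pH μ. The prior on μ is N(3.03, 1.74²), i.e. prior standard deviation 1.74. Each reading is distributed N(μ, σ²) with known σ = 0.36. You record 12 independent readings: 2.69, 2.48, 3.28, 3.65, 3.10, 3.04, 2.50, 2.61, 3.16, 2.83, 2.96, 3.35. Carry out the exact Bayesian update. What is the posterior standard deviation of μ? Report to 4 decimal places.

For Normal data with known variance σ², a Normal(μ₀, σ₀²) prior on μ is conjugate. Posterior precision = 1/σ₀² + n/σ²; posterior mean is the precision-weighted average of μ₀ and x̄.
σ₀² = 1.74² = 3.0276, σ² = 0.36² = 0.1296; σ² + n·σ₀² = 0.1296 + 12·3.0276 = 36.4608.
Posterior precision = 1/σ₀² + n/σ² = 1/3.0276 + 12/0.1296 = (σ² + n·σ₀²)/(σ₀²σ²) = 36.4608/(3.0276·0.1296); posterior variance σₙ² = σ₀²σ²/(σ² + n·σ₀²) = 3.0276·0.1296/36.4608 = 0.010762.
Posterior SD = √σₙ² = √(3.0276·0.1296/36.4608) = 0.1037.

0.1037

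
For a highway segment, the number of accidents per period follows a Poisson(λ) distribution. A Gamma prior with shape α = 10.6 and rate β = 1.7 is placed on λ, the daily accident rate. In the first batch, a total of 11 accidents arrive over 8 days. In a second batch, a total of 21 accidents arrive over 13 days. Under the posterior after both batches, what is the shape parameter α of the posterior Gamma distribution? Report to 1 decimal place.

With a Gamma(shape α, rate β) prior, the Poisson likelihood is conjugate: the posterior is Gamma(α + ΣXᵢ, β + n).
After batch 1: Gamma(α+S, β+n) = Gamma(10.6+11, 1.7+8) = Gamma(21.6, 9.7).
After batch 2: Gamma(α+S, β+n) = Gamma(21.6+21, 9.7+13) = Gamma(42.6, 22.7).
Posterior α = 42.6.

42.6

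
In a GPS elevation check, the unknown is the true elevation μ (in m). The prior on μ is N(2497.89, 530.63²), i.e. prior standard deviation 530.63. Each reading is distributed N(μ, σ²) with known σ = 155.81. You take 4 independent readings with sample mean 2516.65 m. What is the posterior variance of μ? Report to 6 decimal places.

5941.128289

For Normal data with known variance σ², a Normal(μ₀, σ₀²) prior on μ is conjugate. Posterior precision = 1/σ₀² + n/σ²; posterior mean is the precision-weighted average of μ₀ and x̄.
σ₀² = 530.63² = 281568.1969, σ² = 155.81² = 24276.7561; σ² + n·σ₀² = 24276.7561 + 4·281568.1969 = 1150549.5437.
Posterior precision = 1/σ₀² + n/σ² = 1/281568.1969 + 4/24276.7561 = (σ² + n·σ₀²)/(σ₀²σ²) = 1150549.5437/(281568.1969·24276.7561); posterior variance σₙ² = σ₀²σ²/(σ² + n·σ₀²) = 281568.1969·24276.7561/1150549.5437 = 5941.128289.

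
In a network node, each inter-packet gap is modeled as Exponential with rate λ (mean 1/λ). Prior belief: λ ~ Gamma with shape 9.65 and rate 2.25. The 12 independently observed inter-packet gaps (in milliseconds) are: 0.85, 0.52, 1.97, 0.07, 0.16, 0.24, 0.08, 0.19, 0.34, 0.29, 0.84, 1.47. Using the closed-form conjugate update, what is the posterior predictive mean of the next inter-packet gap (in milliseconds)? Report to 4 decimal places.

0.4489

With a Gamma(shape α, rate β) prior on the exponential rate λ, the posterior after n observations with total T = Σxᵢ is Gamma(α+n, β+T).
Sum of observations T = 7.02 milliseconds; n = 12.
Posterior: Gamma(9.65+12, 2.25+7.02) = Gamma(21.65, 9.27).
The predictive distribution for the next observation is Lomax; its mean is β/(α−1) = 9.27/20.65 = 0.4489.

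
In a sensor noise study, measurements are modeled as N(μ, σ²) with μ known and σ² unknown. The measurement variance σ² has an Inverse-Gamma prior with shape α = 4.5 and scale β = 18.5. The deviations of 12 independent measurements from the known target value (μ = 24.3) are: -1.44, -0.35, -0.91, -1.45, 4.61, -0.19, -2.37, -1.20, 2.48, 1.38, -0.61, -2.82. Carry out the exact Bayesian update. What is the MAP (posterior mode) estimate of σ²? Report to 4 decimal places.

With known mean μ and an Inverse-Gamma(α, β) prior on σ², the Normal likelihood is conjugate: posterior is Inv-Gamma(α + n/2, β + Σ(xᵢ−μ)²/2).
Σ(xᵢ−μ)² = (-1.44)² + (-0.35)² + (-0.91)² + (-1.45)² + (4.61)² + (-0.19)² + (-2.37)² + (-1.20)² + (2.48)² + (1.38)² + (-0.61)² + (-2.82)² = 49.8511.
Posterior: Inv-Gamma(4.5 + 12/2, 18.5 + 49.8511/2) = Inv-Gamma(10.50, 43.42555).
Mode = β/(α+1) = 43.42555/11.50 = 3.7761.

3.7761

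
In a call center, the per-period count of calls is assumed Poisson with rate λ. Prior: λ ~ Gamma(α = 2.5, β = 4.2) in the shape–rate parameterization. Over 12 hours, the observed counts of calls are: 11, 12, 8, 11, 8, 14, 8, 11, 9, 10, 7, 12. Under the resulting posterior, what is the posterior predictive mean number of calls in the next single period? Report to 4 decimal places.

With a Gamma(shape α, rate β) prior, the Poisson likelihood is conjugate: the posterior is Gamma(α + ΣXᵢ, β + n).
Sum of counts S = 121 over n = 12 hours.
Posterior: Gamma(α+S, β+n) = Gamma(2.5+121, 4.2+12) = Gamma(123.5, 16.2).
The predictive distribution for one future period is NegBinom with mean α/β = 7.6235.

7.6235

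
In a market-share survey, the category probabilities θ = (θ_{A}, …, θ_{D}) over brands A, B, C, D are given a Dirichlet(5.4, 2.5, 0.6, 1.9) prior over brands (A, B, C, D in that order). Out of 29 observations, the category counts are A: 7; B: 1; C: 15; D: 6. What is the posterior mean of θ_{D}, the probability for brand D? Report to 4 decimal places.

0.2005

The Dirichlet prior is conjugate to the Multinomial likelihood: each posterior αⱼ = prior αⱼ + observed count nⱼ.
Posterior concentration: (12.4, 3.5, 15.6, 7.9), total = 39.4.
E[θ_{D}|data] = α_{D}/Σα = 7.9/39.4 = 0.2005.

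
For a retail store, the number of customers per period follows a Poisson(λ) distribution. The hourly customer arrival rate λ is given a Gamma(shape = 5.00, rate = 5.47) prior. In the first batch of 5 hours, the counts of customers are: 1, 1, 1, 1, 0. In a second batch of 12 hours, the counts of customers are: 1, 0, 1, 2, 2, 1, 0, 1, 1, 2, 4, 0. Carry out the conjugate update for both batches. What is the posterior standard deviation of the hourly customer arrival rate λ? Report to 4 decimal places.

0.2180

With a Gamma(shape α, rate β) prior, the Poisson likelihood is conjugate: the posterior is Gamma(α + ΣXᵢ, β + n).
Batch 1: sum of counts S = 4 over n = 5 hours.
After batch 1: Gamma(α+S, β+n) = Gamma(5.00+4, 5.47+5) = Gamma(9.00, 10.47).
Batch 2: sum of counts S = 15 over n = 12 hours.
After batch 2: Gamma(α+S, β+n) = Gamma(9.00+15, 10.47+12) = Gamma(24.00, 22.47).
SD = √α/β = √24.00/22.47 = 0.2180.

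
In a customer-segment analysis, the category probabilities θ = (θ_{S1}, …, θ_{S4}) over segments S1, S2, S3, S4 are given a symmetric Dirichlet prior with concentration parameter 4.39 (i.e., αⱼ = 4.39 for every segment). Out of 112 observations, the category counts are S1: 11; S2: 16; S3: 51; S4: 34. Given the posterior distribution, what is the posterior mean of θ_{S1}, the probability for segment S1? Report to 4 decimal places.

0.1188

The Dirichlet prior is conjugate to the Multinomial likelihood: each posterior αⱼ = prior αⱼ + observed count nⱼ.
Posterior concentration: (15.39, 20.39, 55.39, 38.39), total = 129.56.
E[θ_{S1}|data] = α_{S1}/Σα = 15.39/129.56 = 0.1188.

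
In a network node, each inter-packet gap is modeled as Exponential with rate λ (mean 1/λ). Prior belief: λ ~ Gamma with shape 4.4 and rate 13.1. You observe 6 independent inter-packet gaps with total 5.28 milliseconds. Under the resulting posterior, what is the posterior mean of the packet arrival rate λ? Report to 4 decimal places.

With a Gamma(shape α, rate β) prior on the exponential rate λ, the posterior after n observations with total T = Σxᵢ is Gamma(α+n, β+T).
Posterior: Gamma(4.4+6, 13.1+5.28) = Gamma(10.4, 18.38).
Posterior mean of λ = α/β = 10.4/18.38 = 0.5658.

0.5658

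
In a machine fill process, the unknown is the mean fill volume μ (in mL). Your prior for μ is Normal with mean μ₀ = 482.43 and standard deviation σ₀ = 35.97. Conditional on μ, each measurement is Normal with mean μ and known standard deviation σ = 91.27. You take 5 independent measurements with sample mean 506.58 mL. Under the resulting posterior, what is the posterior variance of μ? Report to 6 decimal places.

For Normal data with known variance σ², a Normal(μ₀, σ₀²) prior on μ is conjugate. Posterior precision = 1/σ₀² + n/σ²; posterior mean is the precision-weighted average of μ₀ and x̄.
σ₀² = 35.97² = 1293.8409, σ² = 91.27² = 8330.2129; σ² + n·σ₀² = 8330.2129 + 5·1293.8409 = 14799.4174.
Posterior precision = 1/σ₀² + n/σ² = 1/1293.8409 + 5/8330.2129 = (σ² + n·σ₀²)/(σ₀²σ²) = 14799.4174/(1293.8409·8330.2129); posterior variance σₙ² = σ₀²σ²/(σ² + n·σ₀²) = 1293.8409·8330.2129/14799.4174 = 728.269895.

728.269895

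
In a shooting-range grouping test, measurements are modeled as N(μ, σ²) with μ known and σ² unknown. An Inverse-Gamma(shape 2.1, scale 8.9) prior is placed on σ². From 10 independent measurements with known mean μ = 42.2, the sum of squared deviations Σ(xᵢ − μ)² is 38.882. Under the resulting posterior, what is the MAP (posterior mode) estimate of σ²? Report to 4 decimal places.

3.4989

With known mean μ and an Inverse-Gamma(α, β) prior on σ², the Normal likelihood is conjugate: posterior is Inv-Gamma(α + n/2, β + Σ(xᵢ−μ)²/2).
Posterior: Inv-Gamma(2.1 + 10/2, 8.9 + 38.882/2) = Inv-Gamma(7.10, 28.3410).
Mode = β/(α+1) = 28.3410/8.10 = 3.4989.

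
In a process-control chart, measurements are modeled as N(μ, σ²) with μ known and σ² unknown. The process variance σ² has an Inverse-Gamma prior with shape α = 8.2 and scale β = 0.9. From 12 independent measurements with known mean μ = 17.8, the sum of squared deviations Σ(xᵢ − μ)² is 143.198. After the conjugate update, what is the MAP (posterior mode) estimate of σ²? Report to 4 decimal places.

With known mean μ and an Inverse-Gamma(α, β) prior on σ², the Normal likelihood is conjugate: posterior is Inv-Gamma(α + n/2, β + Σ(xᵢ−μ)²/2).
Posterior: Inv-Gamma(8.2 + 12/2, 0.9 + 143.198/2) = Inv-Gamma(14.20, 72.4990).
Mode = β/(α+1) = 72.4990/15.20 = 4.7697.

4.7697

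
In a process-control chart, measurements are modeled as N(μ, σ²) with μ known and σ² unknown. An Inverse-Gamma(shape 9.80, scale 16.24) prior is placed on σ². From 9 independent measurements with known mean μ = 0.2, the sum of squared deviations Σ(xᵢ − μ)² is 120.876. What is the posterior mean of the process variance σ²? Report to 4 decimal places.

5.7653

With known mean μ and an Inverse-Gamma(α, β) prior on σ², the Normal likelihood is conjugate: posterior is Inv-Gamma(α + n/2, β + Σ(xᵢ−μ)²/2).
Posterior: Inv-Gamma(9.80 + 9/2, 16.24 + 120.876/2) = Inv-Gamma(14.30, 76.6780).
E[σ²|data] = β/(α−1) = 76.6780/13.30 = 5.7653.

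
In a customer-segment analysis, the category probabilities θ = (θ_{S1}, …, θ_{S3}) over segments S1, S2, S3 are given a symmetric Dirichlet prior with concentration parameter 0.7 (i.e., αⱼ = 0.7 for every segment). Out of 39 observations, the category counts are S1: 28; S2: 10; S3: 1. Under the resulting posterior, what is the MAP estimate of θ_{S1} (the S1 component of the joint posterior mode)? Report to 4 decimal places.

The Dirichlet prior is conjugate to the Multinomial likelihood: each posterior αⱼ = prior αⱼ + observed count nⱼ.
Posterior concentration: (28.7, 10.7, 1.7), total = 41.1.
Joint mode component: (α_{S1}−1)/(Σα−K) = 27.7/38.1 = 0.7270.

0.7270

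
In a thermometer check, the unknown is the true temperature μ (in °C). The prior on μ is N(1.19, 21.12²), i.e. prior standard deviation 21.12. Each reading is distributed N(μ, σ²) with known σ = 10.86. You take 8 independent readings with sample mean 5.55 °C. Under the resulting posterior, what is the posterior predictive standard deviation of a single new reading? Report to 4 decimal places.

For Normal data with known variance σ², a Normal(μ₀, σ₀²) prior on μ is conjugate. Posterior precision = 1/σ₀² + n/σ²; posterior mean is the precision-weighted average of μ₀ and x̄.
σ₀² = 21.12² = 446.0544, σ² = 10.86² = 117.9396; σ² + n·σ₀² = 117.9396 + 8·446.0544 = 3686.3748.
Posterior precision = 1/σ₀² + n/σ² = 1/446.0544 + 8/117.9396 = (σ² + n·σ₀²)/(σ₀²σ²) = 3686.3748/(446.0544·117.9396); posterior variance σₙ² = σ₀²σ²/(σ² + n·σ₀²) = 446.0544·117.9396/3686.3748 = 14.270789.
Predictive variance for one new observation = σₙ² + σ² = 446.0544·117.9396/3686.3748 + 117.9396 = σ²·(σ₀² + 3686.3748)/3686.3748 = 117.9396·4132.4292/3686.3748 = 132.210389; SD = √(117.9396·4132.4292/3686.3748) = 11.4983.

11.4983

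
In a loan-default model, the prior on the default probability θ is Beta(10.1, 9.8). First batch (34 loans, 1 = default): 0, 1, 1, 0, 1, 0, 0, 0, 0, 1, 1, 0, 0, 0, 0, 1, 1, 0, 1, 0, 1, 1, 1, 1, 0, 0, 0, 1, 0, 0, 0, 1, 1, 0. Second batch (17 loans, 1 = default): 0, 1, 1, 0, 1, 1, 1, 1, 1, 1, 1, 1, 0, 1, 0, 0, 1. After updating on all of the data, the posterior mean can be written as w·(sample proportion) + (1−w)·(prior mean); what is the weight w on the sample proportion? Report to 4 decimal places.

The Beta prior is conjugate to a Binomial/Bernoulli likelihood; the update adds successes to α and failures to β.
Total number of loans: n = 34 + 17 = 51.
Posterior mean = (α₀+k)/(α₀+β₀+n) = [n/(α₀+β₀+n)]·(k/n) + [(α₀+β₀)/(α₀+β₀+n)]·α₀/(α₀+β₀), so only n and the prior enter the weight.
The weight on the data is w = n/(α₀+β₀+n) = 51/(10.1+9.8+51) = 51/70.9 = 0.7193.

0.7193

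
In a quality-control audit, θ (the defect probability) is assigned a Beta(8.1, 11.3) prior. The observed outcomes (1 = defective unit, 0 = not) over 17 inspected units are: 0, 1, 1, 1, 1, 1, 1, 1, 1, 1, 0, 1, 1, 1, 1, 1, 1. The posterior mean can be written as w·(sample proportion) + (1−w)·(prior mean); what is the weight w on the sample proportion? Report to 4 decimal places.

0.4670

The Beta prior is conjugate to a Binomial/Bernoulli likelihood; the update adds successes to α and failures to β.
Posterior mean = (α₀+k)/(α₀+β₀+n) = [n/(α₀+β₀+n)]·(k/n) + [(α₀+β₀)/(α₀+β₀+n)]·α₀/(α₀+β₀), so only n and the prior enter the weight.
The weight on the data is w = n/(α₀+β₀+n) = 17/(8.1+11.3+17) = 17/36.4 = 0.4670.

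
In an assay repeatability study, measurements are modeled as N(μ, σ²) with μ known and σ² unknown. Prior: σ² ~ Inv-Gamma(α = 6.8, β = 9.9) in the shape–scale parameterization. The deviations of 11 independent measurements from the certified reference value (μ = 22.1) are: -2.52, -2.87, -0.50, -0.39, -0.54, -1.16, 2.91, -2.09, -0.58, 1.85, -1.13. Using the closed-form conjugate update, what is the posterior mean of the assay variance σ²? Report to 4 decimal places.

2.4026

With known mean μ and an Inverse-Gamma(α, β) prior on σ², the Normal likelihood is conjugate: posterior is Inv-Gamma(α + n/2, β + Σ(xᵢ−μ)²/2).
Σ(xᵢ−μ)² = (-2.52)² + (-2.87)² + (-0.50)² + (-0.39)² + (-0.54)² + (-1.16)² + (2.91)² + (-2.09)² + (-0.58)² + (1.85)² + (-1.13)² = 34.4986.
Posterior: Inv-Gamma(6.8 + 11/2, 9.9 + 34.4986/2) = Inv-Gamma(12.30, 27.14930).
E[σ²|data] = β/(α−1) = 27.14930/11.30 = 2.4026.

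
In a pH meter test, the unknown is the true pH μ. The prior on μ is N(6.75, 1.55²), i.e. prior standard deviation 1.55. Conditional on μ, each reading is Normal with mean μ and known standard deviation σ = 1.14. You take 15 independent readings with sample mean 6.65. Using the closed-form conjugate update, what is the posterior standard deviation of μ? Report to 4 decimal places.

For Normal data with known variance σ², a Normal(μ₀, σ₀²) prior on μ is conjugate. Posterior precision = 1/σ₀² + n/σ²; posterior mean is the precision-weighted average of μ₀ and x̄.
σ₀² = 1.55² = 2.4025, σ² = 1.14² = 1.2996; σ² + n·σ₀² = 1.2996 + 15·2.4025 = 37.3371.
Posterior precision = 1/σ₀² + n/σ² = 1/2.4025 + 15/1.2996 = (σ² + n·σ₀²)/(σ₀²σ²) = 37.3371/(2.4025·1.2996); posterior variance σₙ² = σ₀²σ²/(σ² + n·σ₀²) = 2.4025·1.2996/37.3371 = 0.083624.
Posterior SD = √σₙ² = √(2.4025·1.2996/37.3371) = 0.2892.

0.2892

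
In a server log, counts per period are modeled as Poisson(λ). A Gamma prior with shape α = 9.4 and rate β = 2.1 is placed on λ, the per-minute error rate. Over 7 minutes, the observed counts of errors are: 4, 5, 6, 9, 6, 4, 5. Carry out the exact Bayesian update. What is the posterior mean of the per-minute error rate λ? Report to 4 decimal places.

5.3187

With a Gamma(shape α, rate β) prior, the Poisson likelihood is conjugate: the posterior is Gamma(α + ΣXᵢ, β + n).
Sum of counts S = 39 over n = 7 minutes.
Posterior: Gamma(α+S, β+n) = Gamma(9.4+39, 2.1+7) = Gamma(48.4, 9.1).
Posterior mean = α/β = 48.4/9.1 = 5.3187.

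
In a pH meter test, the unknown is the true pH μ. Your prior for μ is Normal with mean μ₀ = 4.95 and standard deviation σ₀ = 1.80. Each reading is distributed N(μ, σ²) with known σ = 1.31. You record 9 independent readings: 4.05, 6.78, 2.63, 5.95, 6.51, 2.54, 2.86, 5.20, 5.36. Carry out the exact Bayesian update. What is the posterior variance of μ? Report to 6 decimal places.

0.180080

For Normal data with known variance σ², a Normal(μ₀, σ₀²) prior on μ is conjugate. Posterior precision = 1/σ₀² + n/σ²; posterior mean is the precision-weighted average of μ₀ and x̄.
σ₀² = 1.80² = 3.24, σ² = 1.31² = 1.7161; σ² + n·σ₀² = 1.7161 + 9·3.24 = 30.8761.
Posterior precision = 1/σ₀² + n/σ² = 1/3.24 + 9/1.7161 = (σ² + n·σ₀²)/(σ₀²σ²) = 30.8761/(3.24·1.7161); posterior variance σₙ² = σ₀²σ²/(σ² + n·σ₀²) = 3.24·1.7161/30.8761 = 0.180080.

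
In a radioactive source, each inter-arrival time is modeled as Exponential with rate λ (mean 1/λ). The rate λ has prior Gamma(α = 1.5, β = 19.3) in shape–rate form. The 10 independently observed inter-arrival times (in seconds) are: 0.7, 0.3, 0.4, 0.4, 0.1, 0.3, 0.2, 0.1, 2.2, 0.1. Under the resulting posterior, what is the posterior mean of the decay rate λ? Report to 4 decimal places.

0.4772

With a Gamma(shape α, rate β) prior on the exponential rate λ, the posterior after n observations with total T = Σxᵢ is Gamma(α+n, β+T).
Sum of observations T = 4.8 seconds; n = 10.
Posterior: Gamma(1.5+10, 19.3+4.8) = Gamma(11.5, 24.1).
Posterior mean of λ = α/β = 11.5/24.1 = 0.4772.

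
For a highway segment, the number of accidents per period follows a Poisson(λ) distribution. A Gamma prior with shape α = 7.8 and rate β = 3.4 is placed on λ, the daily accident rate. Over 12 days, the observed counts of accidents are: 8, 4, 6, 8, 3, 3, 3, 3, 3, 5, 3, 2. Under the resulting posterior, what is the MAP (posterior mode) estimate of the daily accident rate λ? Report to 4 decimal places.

With a Gamma(shape α, rate β) prior, the Poisson likelihood is conjugate: the posterior is Gamma(α + ΣXᵢ, β + n).
Sum of counts S = 51 over n = 12 days.
Posterior: Gamma(α+S, β+n) = Gamma(7.8+51, 3.4+12) = Gamma(58.8, 15.4).
Mode of Gamma(α,β) for α≥1 is (α−1)/β = 57.8/15.4 = 3.7532.

3.7532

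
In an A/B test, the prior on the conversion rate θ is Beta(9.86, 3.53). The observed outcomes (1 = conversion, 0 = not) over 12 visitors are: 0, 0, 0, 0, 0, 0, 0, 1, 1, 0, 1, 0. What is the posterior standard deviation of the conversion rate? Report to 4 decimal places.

The Beta prior is conjugate to a Binomial/Bernoulli likelihood; the update adds successes to α and failures to β.
Posterior: Beta(α+k, β+n−k) = Beta(9.86+3, 3.53+9) = Beta(12.86, 12.53).
Var = αβ/((α+β)²(α+β+1)) = 12.86·12.53/(25.39²·26.39) = 0.00947169; SD = √0.00947169 = 0.0973.

0.0973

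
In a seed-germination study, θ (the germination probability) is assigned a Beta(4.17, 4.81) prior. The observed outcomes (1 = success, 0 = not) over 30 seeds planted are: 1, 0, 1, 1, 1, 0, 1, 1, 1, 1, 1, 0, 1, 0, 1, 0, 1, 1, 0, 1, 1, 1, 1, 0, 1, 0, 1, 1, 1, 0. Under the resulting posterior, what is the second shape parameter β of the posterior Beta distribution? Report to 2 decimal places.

The Beta prior is conjugate to a Binomial/Bernoulli likelihood; the update adds successes to α and failures to β.
Posterior: Beta(α+k, β+n−k) = Beta(4.17+21, 4.81+9) = Beta(25.17, 13.81).
Posterior β = 13.81.

13.81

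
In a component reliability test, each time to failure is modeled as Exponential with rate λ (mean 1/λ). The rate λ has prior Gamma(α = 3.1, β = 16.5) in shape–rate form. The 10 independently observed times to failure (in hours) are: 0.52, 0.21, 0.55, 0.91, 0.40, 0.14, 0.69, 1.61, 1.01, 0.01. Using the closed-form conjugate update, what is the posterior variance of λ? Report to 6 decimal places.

0.025762

With a Gamma(shape α, rate β) prior on the exponential rate λ, the posterior after n observations with total T = Σxᵢ is Gamma(α+n, β+T).
Sum of observations T = 6.05 hours; n = 10.
Posterior: Gamma(3.1+10, 16.5+6.05) = Gamma(13.1, 22.55).
Var = α/β² = 0.025762.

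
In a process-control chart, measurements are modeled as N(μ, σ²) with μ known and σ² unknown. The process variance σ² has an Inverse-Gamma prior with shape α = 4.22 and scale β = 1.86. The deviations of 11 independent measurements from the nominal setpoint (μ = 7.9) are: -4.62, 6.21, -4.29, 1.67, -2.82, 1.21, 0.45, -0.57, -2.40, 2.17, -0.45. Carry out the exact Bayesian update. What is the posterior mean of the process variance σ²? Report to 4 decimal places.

6.0457

With known mean μ and an Inverse-Gamma(α, β) prior on σ², the Normal likelihood is conjugate: posterior is Inv-Gamma(α + n/2, β + Σ(xᵢ−μ)²/2).
Σ(xᵢ−μ)² = (-4.62)² + (6.21)² + (-4.29)² + (1.67)² + (-2.82)² + (1.21)² + (0.45)² + (-0.57)² + (-2.40)² + (2.17)² + (-0.45)² = 101.7168.
Posterior: Inv-Gamma(4.22 + 11/2, 1.86 + 101.7168/2) = Inv-Gamma(9.72, 52.71840).
E[σ²|data] = β/(α−1) = 52.71840/8.72 = 6.0457.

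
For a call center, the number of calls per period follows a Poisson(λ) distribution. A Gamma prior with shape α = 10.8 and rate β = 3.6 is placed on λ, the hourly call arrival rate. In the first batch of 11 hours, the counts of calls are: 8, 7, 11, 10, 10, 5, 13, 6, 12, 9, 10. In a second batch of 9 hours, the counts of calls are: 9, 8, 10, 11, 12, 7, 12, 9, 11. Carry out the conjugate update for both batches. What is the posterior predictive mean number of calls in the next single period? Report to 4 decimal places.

With a Gamma(shape α, rate β) prior, the Poisson likelihood is conjugate: the posterior is Gamma(α + ΣXᵢ, β + n).
Batch 1: sum of counts S = 101 over n = 11 hours.
After batch 1: Gamma(α+S, β+n) = Gamma(10.8+101, 3.6+11) = Gamma(111.8, 14.6).
Batch 2: sum of counts S = 89 over n = 9 hours.
After batch 2: Gamma(α+S, β+n) = Gamma(111.8+89, 14.6+9) = Gamma(200.8, 23.6).
The predictive distribution for one future period is NegBinom with mean α/β = 8.5085.

8.5085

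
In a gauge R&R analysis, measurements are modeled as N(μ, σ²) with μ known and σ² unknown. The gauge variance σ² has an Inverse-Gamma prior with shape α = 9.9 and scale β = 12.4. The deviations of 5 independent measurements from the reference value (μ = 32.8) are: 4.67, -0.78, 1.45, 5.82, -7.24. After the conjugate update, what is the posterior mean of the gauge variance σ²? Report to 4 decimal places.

With known mean μ and an Inverse-Gamma(α, β) prior on σ², the Normal likelihood is conjugate: posterior is Inv-Gamma(α + n/2, β + Σ(xᵢ−μ)²/2).
Σ(xᵢ−μ)² = (4.67)² + (-0.78)² + (1.45)² + (5.82)² + (-7.24)² = 110.8098.
Posterior: Inv-Gamma(9.9 + 5/2, 12.4 + 110.8098/2) = Inv-Gamma(12.40, 67.80490).
E[σ²|data] = β/(α−1) = 67.80490/11.40 = 5.9478.

5.9478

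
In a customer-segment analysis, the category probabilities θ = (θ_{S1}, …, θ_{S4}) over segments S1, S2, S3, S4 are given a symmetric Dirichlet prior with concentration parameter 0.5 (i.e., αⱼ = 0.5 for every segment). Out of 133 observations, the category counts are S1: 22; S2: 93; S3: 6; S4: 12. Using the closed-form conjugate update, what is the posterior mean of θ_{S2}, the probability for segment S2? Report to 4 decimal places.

0.6926

The Dirichlet prior is conjugate to the Multinomial likelihood: each posterior αⱼ = prior αⱼ + observed count nⱼ.
Posterior concentration: (22.5, 93.5, 6.5, 12.5), total = 135.0.
E[θ_{S2}|data] = α_{S2}/Σα = 93.5/135.0 = 0.6926.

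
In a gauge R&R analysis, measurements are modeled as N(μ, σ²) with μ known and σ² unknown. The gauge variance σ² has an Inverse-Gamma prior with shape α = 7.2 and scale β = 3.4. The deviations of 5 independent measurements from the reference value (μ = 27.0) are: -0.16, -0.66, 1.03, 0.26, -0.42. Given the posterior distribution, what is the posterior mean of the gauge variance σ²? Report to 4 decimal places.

0.4923

With known mean μ and an Inverse-Gamma(α, β) prior on σ², the Normal likelihood is conjugate: posterior is Inv-Gamma(α + n/2, β + Σ(xᵢ−μ)²/2).
Σ(xᵢ−μ)² = (-0.16)² + (-0.66)² + (1.03)² + (0.26)² + (-0.42)² = 1.7661.
Posterior: Inv-Gamma(7.2 + 5/2, 3.4 + 1.7661/2) = Inv-Gamma(9.70, 4.28305).
E[σ²|data] = β/(α−1) = 4.28305/8.70 = 0.4923.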